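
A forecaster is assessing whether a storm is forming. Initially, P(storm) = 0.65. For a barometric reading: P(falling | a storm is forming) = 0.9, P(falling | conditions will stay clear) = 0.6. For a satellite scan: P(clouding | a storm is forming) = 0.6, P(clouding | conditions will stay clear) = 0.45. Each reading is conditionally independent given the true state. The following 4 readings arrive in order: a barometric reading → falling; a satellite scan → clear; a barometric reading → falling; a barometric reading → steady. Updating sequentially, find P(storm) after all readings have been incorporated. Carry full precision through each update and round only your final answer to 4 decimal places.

After a barometric reading='falling': P(storm) = 0.9·0.6500 / (0.9·0.6500 + 0.6·0.3500) ≈ 0.7358
After a satellite scan='clear': P(storm) = 0.4·0.7358 / (0.4·0.7358 + 0.55·0.2642) ≈ 0.6695
After a barometric reading='falling': P(storm) = 0.9·0.6695 / (0.9·0.6695 + 0.6·0.3305) ≈ 0.7524
After a barometric reading='steady': P(storm) = 0.1·0.7524 / (0.1·0.7524 + 0.4·0.2476) ≈ 0.4317

0.4317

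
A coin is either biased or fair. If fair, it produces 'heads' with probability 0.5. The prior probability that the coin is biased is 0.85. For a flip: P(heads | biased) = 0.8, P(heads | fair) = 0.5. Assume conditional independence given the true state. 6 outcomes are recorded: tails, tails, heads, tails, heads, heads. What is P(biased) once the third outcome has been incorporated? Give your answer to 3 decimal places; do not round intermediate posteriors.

After 'tails': P(biased) = 0.2·0.8500 / (0.2·0.8500 + 0.5·0.1500) ≈ 0.6939
After 'tails': P(biased) = 0.2·0.6939 / (0.2·0.6939 + 0.5·0.3061) ≈ 0.4755
After 'heads': P(biased) = 0.8·0.4755 / (0.8·0.4755 + 0.5·0.5245) ≈ 0.5919

0.592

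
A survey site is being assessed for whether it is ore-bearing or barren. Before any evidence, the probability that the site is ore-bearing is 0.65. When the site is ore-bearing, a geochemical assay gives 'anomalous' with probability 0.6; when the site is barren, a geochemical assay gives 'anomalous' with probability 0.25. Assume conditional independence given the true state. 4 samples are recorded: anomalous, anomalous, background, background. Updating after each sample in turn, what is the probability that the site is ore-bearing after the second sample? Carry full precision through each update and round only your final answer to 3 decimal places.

Apply Bayes' rule sequentially, carrying P(ore) forward.
After 'anomalous': P(ore) = 0.6·0.6500 / (0.6·0.6500 + 0.25·0.3500) ≈ 0.8168
After 'anomalous': P(ore) = 0.6·0.8168 / (0.6·0.8168 + 0.25·0.1832) ≈ 0.9145

0.915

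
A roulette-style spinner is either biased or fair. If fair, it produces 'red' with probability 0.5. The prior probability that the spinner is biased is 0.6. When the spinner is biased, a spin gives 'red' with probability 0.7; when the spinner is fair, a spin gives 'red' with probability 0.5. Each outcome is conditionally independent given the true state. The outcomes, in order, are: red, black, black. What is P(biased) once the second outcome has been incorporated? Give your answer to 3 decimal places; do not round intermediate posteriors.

0.558

After 'red': P(biased) = 0.7·0.6000 / (0.7·0.6000 + 0.5·0.4000) ≈ 0.6774
After 'black': P(biased) = 0.3·0.6774 / (0.3·0.6774 + 0.5·0.3226) ≈ 0.5575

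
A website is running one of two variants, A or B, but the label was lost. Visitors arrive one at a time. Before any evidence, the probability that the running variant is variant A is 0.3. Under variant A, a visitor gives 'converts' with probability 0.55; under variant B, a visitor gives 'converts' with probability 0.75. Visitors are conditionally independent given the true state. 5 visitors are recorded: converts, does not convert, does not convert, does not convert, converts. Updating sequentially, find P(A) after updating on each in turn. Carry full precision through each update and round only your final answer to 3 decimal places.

0.573

After 'converts': P(A) = 0.55·0.3000 / (0.55·0.3000 + 0.75·0.7000) ≈ 0.2391
After 'does not convert': P(A) = 0.45·0.2391 / (0.45·0.2391 + 0.25·0.7609) ≈ 0.3613
After 'does not convert': P(A) = 0.45·0.3613 / (0.45·0.3613 + 0.25·0.6387) ≈ 0.5045
After 'does not convert': P(A) = 0.45·0.5045 / (0.45·0.5045 + 0.25·0.4955) ≈ 0.6470
After 'converts': P(A) = 0.55·0.6470 / (0.55·0.6470 + 0.75·0.3530) ≈ 0.5734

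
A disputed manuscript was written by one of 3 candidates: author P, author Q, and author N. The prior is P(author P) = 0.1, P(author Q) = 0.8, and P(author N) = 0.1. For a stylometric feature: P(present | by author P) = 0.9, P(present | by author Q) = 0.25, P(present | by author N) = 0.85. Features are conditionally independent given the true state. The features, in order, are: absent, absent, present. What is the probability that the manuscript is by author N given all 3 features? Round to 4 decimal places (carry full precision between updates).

Apply Bayes' rule sequentially, carrying P(author N) forward.
After 'absent': normaliser = 0.1·0.1000 + 0.75·0.8000 + 0.15·0.1000; P(author P) ≈ 0.0160, P(author Q) ≈ 0.9600, P(author N) ≈ 0.0240
After 'absent': normaliser = 0.1·0.0160 + 0.75·0.9600 + 0.15·0.0240; P(author P) ≈ 0.0022, P(author Q) ≈ 0.9928, P(author N) ≈ 0.0050
After 'present': normaliser = 0.9·0.0022 + 0.25·0.9928 + 0.85·0.0050; P(author P) ≈ 0.0078, P(author Q) ≈ 0.9756, P(author N) ≈ 0.0166

0.0166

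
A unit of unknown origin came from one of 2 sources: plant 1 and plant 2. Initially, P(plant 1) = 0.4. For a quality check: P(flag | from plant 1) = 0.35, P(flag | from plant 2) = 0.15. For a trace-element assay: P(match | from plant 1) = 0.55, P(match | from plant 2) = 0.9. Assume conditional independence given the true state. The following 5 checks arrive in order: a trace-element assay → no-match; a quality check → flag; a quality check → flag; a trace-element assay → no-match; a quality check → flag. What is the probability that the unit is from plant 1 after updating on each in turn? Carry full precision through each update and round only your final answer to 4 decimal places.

Apply Bayes' rule sequentially, carrying P(plant 1) forward.
After a trace-element assay='no-match': P(plant 1) = 0.45·0.4000 / (0.45·0.4000 + 0.1·0.6000) ≈ 0.7500
After a quality check='flag': P(plant 1) = 0.35·0.7500 / (0.35·0.7500 + 0.15·0.2500) ≈ 0.8750
After a quality check='flag': P(plant 1) = 0.35·0.8750 / (0.35·0.8750 + 0.15·0.1250) ≈ 0.9423
After a trace-element assay='no-match': P(plant 1) = 0.45·0.9423 / (0.45·0.9423 + 0.1·0.0577) ≈ 0.9866
After a quality check='flag': P(plant 1) = 0.35·0.9866 / (0.35·0.9866 + 0.15·0.0134) ≈ 0.9942

0.9942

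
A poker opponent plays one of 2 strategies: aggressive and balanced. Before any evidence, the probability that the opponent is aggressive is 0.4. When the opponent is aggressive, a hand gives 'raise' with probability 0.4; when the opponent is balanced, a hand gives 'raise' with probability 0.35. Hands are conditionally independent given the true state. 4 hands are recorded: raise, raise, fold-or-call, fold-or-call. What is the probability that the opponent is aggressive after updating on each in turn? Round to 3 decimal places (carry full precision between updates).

Each posterior becomes the prior for the next update.
After 'raise': P(aggressive) = 0.4·0.4000 / (0.4·0.4000 + 0.35·0.6000) ≈ 0.4324
After 'raise': P(aggressive) = 0.4·0.4324 / (0.4·0.4324 + 0.35·0.5676) ≈ 0.4655
After 'fold-or-call': P(aggressive) = 0.6·0.4655 / (0.6·0.4655 + 0.65·0.5345) ≈ 0.4456
After 'fold-or-call': P(aggressive) = 0.6·0.4456 / (0.6·0.4456 + 0.65·0.5544) ≈ 0.4259

0.426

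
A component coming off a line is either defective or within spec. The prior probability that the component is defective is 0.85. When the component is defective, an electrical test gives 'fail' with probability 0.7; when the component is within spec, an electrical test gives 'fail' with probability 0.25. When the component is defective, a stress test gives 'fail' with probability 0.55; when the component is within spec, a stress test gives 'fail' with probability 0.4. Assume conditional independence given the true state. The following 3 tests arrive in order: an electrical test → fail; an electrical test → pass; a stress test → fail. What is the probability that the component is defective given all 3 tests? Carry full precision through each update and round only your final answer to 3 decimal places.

0.897

Apply Bayes' rule sequentially, carrying P(defective) forward.
After an electrical test='fail': P(defective) = 0.7·0.8500 / (0.7·0.8500 + 0.25·0.1500) ≈ 0.9407
After an electrical test='pass': P(defective) = 0.3·0.9407 / (0.3·0.9407 + 0.75·0.0593) ≈ 0.8639
After a stress test='fail': P(defective) = 0.55·0.8639 / (0.55·0.8639 + 0.4·0.1361) ≈ 0.8972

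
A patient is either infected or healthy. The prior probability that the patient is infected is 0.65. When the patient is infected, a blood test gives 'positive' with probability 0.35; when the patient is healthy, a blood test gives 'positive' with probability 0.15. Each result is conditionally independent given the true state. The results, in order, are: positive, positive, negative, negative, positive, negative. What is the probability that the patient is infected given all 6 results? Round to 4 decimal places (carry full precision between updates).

After 'positive': P(infected) = 0.35·0.6500 / (0.35·0.6500 + 0.15·0.3500) ≈ 0.8125
After 'positive': P(infected) = 0.35·0.8125 / (0.35·0.8125 + 0.15·0.1875) ≈ 0.9100
After 'negative': P(infected) = 0.65·0.9100 / (0.65·0.9100 + 0.85·0.0900) ≈ 0.8855
After 'negative': P(infected) = 0.65·0.8855 / (0.65·0.8855 + 0.85·0.1145) ≈ 0.8553
After 'positive': P(infected) = 0.35·0.8553 / (0.35·0.8553 + 0.15·0.1447) ≈ 0.9324
After 'negative': P(infected) = 0.65·0.9324 / (0.65·0.9324 + 0.85·0.0676) ≈ 0.9134

0.9134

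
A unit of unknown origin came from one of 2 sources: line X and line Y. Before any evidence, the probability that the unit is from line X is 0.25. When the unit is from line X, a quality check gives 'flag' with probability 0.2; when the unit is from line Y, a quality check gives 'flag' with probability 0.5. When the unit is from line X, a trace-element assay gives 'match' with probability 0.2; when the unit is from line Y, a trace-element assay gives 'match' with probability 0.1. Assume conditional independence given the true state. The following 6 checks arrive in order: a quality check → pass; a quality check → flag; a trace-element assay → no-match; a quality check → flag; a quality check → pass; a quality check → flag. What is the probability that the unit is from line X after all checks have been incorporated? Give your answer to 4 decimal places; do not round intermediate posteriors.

0.0463

After a quality check='pass': P(line X) = 0.8·0.2500 / (0.8·0.2500 + 0.5·0.7500) ≈ 0.3478
After a quality check='flag': P(line X) = 0.2·0.3478 / (0.2·0.3478 + 0.5·0.6522) ≈ 0.1758
After a trace-element assay='no-match': P(line X) = 0.8·0.1758 / (0.8·0.1758 + 0.9·0.8242) ≈ 0.1594
After a quality check='flag': P(line X) = 0.2·0.1594 / (0.2·0.1594 + 0.5·0.8406) ≈ 0.0705
After a quality check='pass': P(line X) = 0.8·0.0705 / (0.8·0.0705 + 0.5·0.9295) ≈ 0.1082
After a quality check='flag': P(line X) = 0.2·0.1082 / (0.2·0.1082 + 0.5·0.8918) ≈ 0.0463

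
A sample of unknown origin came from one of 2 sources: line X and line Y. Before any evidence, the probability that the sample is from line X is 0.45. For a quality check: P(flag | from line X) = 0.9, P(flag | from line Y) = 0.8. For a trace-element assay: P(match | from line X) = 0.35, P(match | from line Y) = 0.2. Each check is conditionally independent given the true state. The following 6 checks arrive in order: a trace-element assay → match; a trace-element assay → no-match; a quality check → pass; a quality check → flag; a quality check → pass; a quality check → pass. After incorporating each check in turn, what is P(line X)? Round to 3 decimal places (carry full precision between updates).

0.141

After a trace-element assay='match': P(line X) = 0.35·0.4500 / (0.35·0.4500 + 0.2·0.5500) ≈ 0.5888
After a trace-element assay='no-match': P(line X) = 0.65·0.5888 / (0.65·0.5888 + 0.8·0.4112) ≈ 0.5378
After a quality check='pass': P(line X) = 0.1·0.5378 / (0.1·0.5378 + 0.2·0.4622) ≈ 0.3678
After a quality check='flag': P(line X) = 0.9·0.3678 / (0.9·0.3678 + 0.8·0.6322) ≈ 0.3955
After a quality check='pass': P(line X) = 0.1·0.3955 / (0.1·0.3955 + 0.2·0.6045) ≈ 0.2465
After a quality check='pass': P(line X) = 0.1·0.2465 / (0.1·0.2465 + 0.2·0.7535) ≈ 0.1406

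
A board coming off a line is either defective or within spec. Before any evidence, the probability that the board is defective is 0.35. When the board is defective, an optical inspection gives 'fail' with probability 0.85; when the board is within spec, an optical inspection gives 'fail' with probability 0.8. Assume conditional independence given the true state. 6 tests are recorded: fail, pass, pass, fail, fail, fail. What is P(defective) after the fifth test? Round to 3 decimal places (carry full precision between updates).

After 'fail': P(defective) = 0.85·0.3500 / (0.85·0.3500 + 0.8·0.6500) ≈ 0.3639
After 'pass': P(defective) = 0.15·0.3639 / (0.15·0.3639 + 0.2·0.6361) ≈ 0.3003
After 'pass': P(defective) = 0.15·0.3003 / (0.15·0.3003 + 0.2·0.6997) ≈ 0.2435
After 'fail': P(defective) = 0.85·0.2435 / (0.85·0.2435 + 0.8·0.7565) ≈ 0.2548
After 'fail': P(defective) = 0.85·0.2548 / (0.85·0.2548 + 0.8·0.7452) ≈ 0.2665

0.266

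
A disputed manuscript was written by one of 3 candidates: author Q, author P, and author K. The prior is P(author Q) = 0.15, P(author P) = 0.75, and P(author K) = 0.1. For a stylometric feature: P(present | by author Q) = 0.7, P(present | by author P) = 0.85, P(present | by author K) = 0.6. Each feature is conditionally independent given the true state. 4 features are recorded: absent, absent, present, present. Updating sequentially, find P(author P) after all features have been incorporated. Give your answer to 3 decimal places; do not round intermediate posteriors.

0.496

After 'absent': normaliser = 0.3·0.1500 + 0.15·0.7500 + 0.4·0.1000; P(author Q) ≈ 0.2278, P(author P) ≈ 0.5696, P(author K) ≈ 0.2025
After 'absent': normaliser = 0.3·0.2278 + 0.15·0.5696 + 0.4·0.2025; P(author Q) ≈ 0.2911, P(author P) ≈ 0.3639, P(author K) ≈ 0.3450
After 'present': normaliser = 0.7·0.2911 + 0.85·0.3639 + 0.6·0.3450; P(author Q) ≈ 0.2830, P(author P) ≈ 0.4295, P(author K) ≈ 0.2875
After 'present': normaliser = 0.7·0.2830 + 0.85·0.4295 + 0.6·0.2875; P(author Q) ≈ 0.2693, P(author P) ≈ 0.4963, P(author K) ≈ 0.2345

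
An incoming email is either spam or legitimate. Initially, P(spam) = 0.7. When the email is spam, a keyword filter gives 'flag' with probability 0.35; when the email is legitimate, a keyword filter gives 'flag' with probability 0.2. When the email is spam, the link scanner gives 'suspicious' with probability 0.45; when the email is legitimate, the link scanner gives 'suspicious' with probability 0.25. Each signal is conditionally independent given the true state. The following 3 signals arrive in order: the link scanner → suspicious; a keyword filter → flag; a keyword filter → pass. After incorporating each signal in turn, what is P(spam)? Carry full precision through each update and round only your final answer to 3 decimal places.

0.857

Apply Bayes' rule sequentially, carrying P(spam) forward.
After the link scanner='suspicious': P(spam) = 0.45·0.7000 / (0.45·0.7000 + 0.25·0.3000) ≈ 0.8077
After a keyword filter='flag': P(spam) = 0.35·0.8077 / (0.35·0.8077 + 0.2·0.1923) ≈ 0.8802
After a keyword filter='pass': P(spam) = 0.65·0.8802 / (0.65·0.8802 + 0.8·0.1198) ≈ 0.8566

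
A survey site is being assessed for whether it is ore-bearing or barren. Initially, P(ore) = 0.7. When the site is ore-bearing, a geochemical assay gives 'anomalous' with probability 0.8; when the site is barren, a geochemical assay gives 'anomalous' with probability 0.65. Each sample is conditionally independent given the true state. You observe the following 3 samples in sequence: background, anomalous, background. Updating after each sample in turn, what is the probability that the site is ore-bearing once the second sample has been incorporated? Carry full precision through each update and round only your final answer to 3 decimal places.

Apply Bayes' rule sequentially, carrying P(ore) forward.
After 'background': P(ore) = 0.2·0.7000 / (0.2·0.7000 + 0.35·0.3000) ≈ 0.5714
After 'anomalous': P(ore) = 0.8·0.5714 / (0.8·0.5714 + 0.65·0.4286) ≈ 0.6214

0.621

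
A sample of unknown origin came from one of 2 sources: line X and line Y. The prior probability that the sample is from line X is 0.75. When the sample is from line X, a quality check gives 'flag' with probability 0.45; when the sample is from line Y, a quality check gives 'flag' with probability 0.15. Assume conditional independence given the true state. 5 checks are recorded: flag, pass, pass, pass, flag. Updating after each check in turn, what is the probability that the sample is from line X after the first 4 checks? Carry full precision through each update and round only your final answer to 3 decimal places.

Apply Bayes' rule sequentially, carrying P(line X) forward.
After 'flag': P(line X) = 0.45·0.7500 / (0.45·0.7500 + 0.15·0.2500) ≈ 0.9000
After 'pass': P(line X) = 0.55·0.9000 / (0.55·0.9000 + 0.85·0.1000) ≈ 0.8534
After 'pass': P(line X) = 0.55·0.8534 / (0.55·0.8534 + 0.85·0.1466) ≈ 0.7903
After 'pass': P(line X) = 0.55·0.7903 / (0.55·0.7903 + 0.85·0.2097) ≈ 0.7092

0.709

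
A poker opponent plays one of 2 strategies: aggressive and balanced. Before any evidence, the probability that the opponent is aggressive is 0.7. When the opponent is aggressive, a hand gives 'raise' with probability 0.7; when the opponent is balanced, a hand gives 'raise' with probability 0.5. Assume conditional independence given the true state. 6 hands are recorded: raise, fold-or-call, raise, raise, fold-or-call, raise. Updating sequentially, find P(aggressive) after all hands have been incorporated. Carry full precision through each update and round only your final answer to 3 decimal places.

Each posterior becomes the prior for the next update.
After 'raise': P(aggressive) = 0.7·0.7000 / (0.7·0.7000 + 0.5·0.3000) ≈ 0.7656
After 'fold-or-call': P(aggressive) = 0.3·0.7656 / (0.3·0.7656 + 0.5·0.2344) ≈ 0.6622
After 'raise': P(aggressive) = 0.7·0.6622 / (0.7·0.6622 + 0.5·0.3378) ≈ 0.7329
After 'raise': P(aggressive) = 0.7·0.7329 / (0.7·0.7329 + 0.5·0.2671) ≈ 0.7935
After 'fold-or-call': P(aggressive) = 0.3·0.7935 / (0.3·0.7935 + 0.5·0.2065) ≈ 0.6974
After 'raise': P(aggressive) = 0.7·0.6974 / (0.7·0.6974 + 0.5·0.3026) ≈ 0.7634

0.763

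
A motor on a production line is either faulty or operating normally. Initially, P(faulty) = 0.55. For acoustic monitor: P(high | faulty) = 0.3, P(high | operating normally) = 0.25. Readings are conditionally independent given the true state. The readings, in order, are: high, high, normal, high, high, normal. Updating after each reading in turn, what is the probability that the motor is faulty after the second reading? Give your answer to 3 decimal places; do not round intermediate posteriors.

Each posterior becomes the prior for the next update.
After 'high': P(faulty) = 0.3·0.5500 / (0.3·0.5500 + 0.25·0.4500) ≈ 0.5946
After 'high': P(faulty) = 0.3·0.5946 / (0.3·0.5946 + 0.25·0.4054) ≈ 0.6377

0.638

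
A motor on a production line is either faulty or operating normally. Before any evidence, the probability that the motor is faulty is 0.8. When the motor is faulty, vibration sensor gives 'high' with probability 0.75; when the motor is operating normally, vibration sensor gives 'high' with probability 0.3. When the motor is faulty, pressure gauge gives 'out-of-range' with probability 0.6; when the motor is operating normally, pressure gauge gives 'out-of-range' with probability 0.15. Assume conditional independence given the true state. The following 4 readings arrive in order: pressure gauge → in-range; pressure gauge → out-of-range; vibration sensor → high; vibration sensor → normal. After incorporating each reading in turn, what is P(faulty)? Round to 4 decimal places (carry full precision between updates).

After pressure gauge='in-range': P(faulty) = 0.4·0.8000 / (0.4·0.8000 + 0.85·0.2000) ≈ 0.6531
After pressure gauge='out-of-range': P(faulty) = 0.6·0.6531 / (0.6·0.6531 + 0.15·0.3469) ≈ 0.8828
After vibration sensor='high': P(faulty) = 0.75·0.8828 / (0.75·0.8828 + 0.3·0.1172) ≈ 0.9496
After vibration sensor='normal': P(faulty) = 0.25·0.9496 / (0.25·0.9496 + 0.7·0.0504) ≈ 0.8705

0.8705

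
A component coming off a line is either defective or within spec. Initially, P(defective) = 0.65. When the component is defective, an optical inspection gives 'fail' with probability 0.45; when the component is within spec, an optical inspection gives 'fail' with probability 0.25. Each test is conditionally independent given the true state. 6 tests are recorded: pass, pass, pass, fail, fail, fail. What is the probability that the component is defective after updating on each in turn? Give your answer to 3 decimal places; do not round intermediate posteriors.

0.810

After 'pass': P(defective) = 0.55·0.6500 / (0.55·0.6500 + 0.75·0.3500) ≈ 0.5766
After 'pass': P(defective) = 0.55·0.5766 / (0.55·0.5766 + 0.75·0.4234) ≈ 0.4997
After 'pass': P(defective) = 0.55·0.4997 / (0.55·0.4997 + 0.75·0.5003) ≈ 0.4228
After 'fail': P(defective) = 0.45·0.4228 / (0.45·0.4228 + 0.25·0.5772) ≈ 0.5687
After 'fail': P(defective) = 0.45·0.5687 / (0.45·0.5687 + 0.25·0.4313) ≈ 0.7035
After 'fail': P(defective) = 0.45·0.7035 / (0.45·0.7035 + 0.25·0.2965) ≈ 0.8103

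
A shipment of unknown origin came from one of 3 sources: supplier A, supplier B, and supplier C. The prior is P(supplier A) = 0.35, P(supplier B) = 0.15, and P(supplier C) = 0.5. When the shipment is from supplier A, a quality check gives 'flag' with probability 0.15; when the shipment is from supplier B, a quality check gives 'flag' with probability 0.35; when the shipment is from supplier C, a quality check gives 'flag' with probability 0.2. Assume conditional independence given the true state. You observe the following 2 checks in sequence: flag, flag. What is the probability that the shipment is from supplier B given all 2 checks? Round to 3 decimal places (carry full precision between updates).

0.397

After 'flag': normaliser = 0.15·0.3500 + 0.35·0.1500 + 0.2·0.5000; P(supplier A) ≈ 0.2561, P(supplier B) ≈ 0.2561, P(supplier C) ≈ 0.4878
After 'flag': normaliser = 0.15·0.2561 + 0.35·0.2561 + 0.2·0.4878; P(supplier A) ≈ 0.1703, P(supplier B) ≈ 0.3973, P(supplier C) ≈ 0.4324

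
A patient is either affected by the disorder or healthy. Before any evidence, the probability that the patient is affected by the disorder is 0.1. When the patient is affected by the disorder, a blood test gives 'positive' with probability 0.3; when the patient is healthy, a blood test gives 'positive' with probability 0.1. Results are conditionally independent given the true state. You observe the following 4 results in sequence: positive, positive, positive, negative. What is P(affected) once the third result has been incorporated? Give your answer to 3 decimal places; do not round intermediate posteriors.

0.750

Apply Bayes' rule sequentially, carrying P(affected) forward.
After 'positive': P(affected) = 0.3·0.1000 / (0.3·0.1000 + 0.1·0.9000) ≈ 0.2500
After 'positive': P(affected) = 0.3·0.2500 / (0.3·0.2500 + 0.1·0.7500) ≈ 0.5000
After 'positive': P(affected) = 0.3·0.5000 / (0.3·0.5000 + 0.1·0.5000) ≈ 0.7500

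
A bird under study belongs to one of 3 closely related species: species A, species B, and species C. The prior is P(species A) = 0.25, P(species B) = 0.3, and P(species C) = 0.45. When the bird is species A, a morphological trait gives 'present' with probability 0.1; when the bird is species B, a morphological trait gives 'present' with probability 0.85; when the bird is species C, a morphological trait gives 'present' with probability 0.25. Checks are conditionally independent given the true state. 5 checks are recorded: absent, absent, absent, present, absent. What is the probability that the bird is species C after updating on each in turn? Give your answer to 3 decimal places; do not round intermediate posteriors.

Apply Bayes' rule sequentially, carrying P(species C) forward.
After 'absent': normaliser = 0.9·0.2500 + 0.15·0.3000 + 0.75·0.4500; P(species A) ≈ 0.3704, P(species B) ≈ 0.0741, P(species C) ≈ 0.5556
After 'absent': normaliser = 0.9·0.3704 + 0.15·0.0741 + 0.75·0.5556; P(species A) ≈ 0.4380, P(species B) ≈ 0.0146, P(species C) ≈ 0.5474
After 'absent': normaliser = 0.9·0.4380 + 0.15·0.0146 + 0.75·0.5474; P(species A) ≈ 0.4885, P(species B) ≈ 0.0027, P(species C) ≈ 0.5088
After 'present': normaliser = 0.1·0.4885 + 0.85·0.0027 + 0.25·0.5088; P(species A) ≈ 0.2739, P(species B) ≈ 0.0129, P(species C) ≈ 0.7132
After 'absent': normaliser = 0.9·0.2739 + 0.15·0.0129 + 0.75·0.7132; P(species A) ≈ 0.3147, P(species B) ≈ 0.0025, P(species C) ≈ 0.6829

0.683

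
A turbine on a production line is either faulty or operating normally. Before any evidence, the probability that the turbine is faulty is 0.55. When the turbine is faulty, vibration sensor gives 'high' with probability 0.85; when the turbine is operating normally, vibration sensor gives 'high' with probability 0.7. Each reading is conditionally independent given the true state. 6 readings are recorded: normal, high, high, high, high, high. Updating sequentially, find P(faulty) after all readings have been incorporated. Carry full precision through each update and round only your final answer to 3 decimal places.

After 'normal': P(faulty) = 0.15·0.5500 / (0.15·0.5500 + 0.3·0.4500) ≈ 0.3793
After 'high': P(faulty) = 0.85·0.3793 / (0.85·0.3793 + 0.7·0.6207) ≈ 0.4260
After 'high': P(faulty) = 0.85·0.4260 / (0.85·0.4260 + 0.7·0.5740) ≈ 0.4740
After 'high': P(faulty) = 0.85·0.4740 / (0.85·0.4740 + 0.7·0.5260) ≈ 0.5225
After 'high': P(faulty) = 0.85·0.5225 / (0.85·0.5225 + 0.7·0.4775) ≈ 0.5706
After 'high': P(faulty) = 0.85·0.5706 / (0.85·0.5706 + 0.7·0.4294) ≈ 0.6173

0.617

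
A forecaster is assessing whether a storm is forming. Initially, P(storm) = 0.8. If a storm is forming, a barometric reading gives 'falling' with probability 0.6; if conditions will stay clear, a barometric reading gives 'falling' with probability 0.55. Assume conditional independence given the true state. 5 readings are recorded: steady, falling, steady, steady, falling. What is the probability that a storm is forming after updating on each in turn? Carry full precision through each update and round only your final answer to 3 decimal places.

0.770

After 'steady': P(storm) = 0.4·0.8000 / (0.4·0.8000 + 0.45·0.2000) ≈ 0.7805
After 'falling': P(storm) = 0.6·0.7805 / (0.6·0.7805 + 0.55·0.2195) ≈ 0.7950
After 'steady': P(storm) = 0.4·0.7950 / (0.4·0.7950 + 0.45·0.2050) ≈ 0.7752
After 'steady': P(storm) = 0.4·0.7752 / (0.4·0.7752 + 0.45·0.2248) ≈ 0.7540
After 'falling': P(storm) = 0.6·0.7540 / (0.6·0.7540 + 0.55·0.2460) ≈ 0.7698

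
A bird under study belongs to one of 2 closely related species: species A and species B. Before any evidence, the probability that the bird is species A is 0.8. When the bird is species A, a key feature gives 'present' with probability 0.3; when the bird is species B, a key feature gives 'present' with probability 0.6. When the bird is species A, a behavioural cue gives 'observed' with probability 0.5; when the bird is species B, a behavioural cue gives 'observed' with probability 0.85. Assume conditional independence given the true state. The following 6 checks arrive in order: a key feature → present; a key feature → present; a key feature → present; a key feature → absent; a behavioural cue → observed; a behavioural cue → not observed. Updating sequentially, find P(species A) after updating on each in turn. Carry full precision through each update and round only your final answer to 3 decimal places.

After a key feature='present': P(species A) = 0.3·0.8000 / (0.3·0.8000 + 0.6·0.2000) ≈ 0.6667
After a key feature='present': P(species A) = 0.3·0.6667 / (0.3·0.6667 + 0.6·0.3333) ≈ 0.5000
After a key feature='present': P(species A) = 0.3·0.5000 / (0.3·0.5000 + 0.6·0.5000) ≈ 0.3333
After a key feature='absent': P(species A) = 0.7·0.3333 / (0.7·0.3333 + 0.4·0.6667) ≈ 0.4667
After a behavioural cue='observed': P(species A) = 0.5·0.4667 / (0.5·0.4667 + 0.85·0.5333) ≈ 0.3398
After a behavioural cue='not observed': P(species A) = 0.5·0.3398 / (0.5·0.3398 + 0.15·0.6602) ≈ 0.6318

0.632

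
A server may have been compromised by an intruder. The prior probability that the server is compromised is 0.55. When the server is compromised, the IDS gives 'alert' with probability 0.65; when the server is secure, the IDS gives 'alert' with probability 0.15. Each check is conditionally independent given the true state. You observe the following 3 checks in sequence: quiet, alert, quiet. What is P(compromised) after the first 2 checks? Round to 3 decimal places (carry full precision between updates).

After 'quiet': P(compromised) = 0.35·0.5500 / (0.35·0.5500 + 0.85·0.4500) ≈ 0.3348
After 'alert': P(compromised) = 0.65·0.3348 / (0.65·0.3348 + 0.15·0.6652) ≈ 0.6856

0.686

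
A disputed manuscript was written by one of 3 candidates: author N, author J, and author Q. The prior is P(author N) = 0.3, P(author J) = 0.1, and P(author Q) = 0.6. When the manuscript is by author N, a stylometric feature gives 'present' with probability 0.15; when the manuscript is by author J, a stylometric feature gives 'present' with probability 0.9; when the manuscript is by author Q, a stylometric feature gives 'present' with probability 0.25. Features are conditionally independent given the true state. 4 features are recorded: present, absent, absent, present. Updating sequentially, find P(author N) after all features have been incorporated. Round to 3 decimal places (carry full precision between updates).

0.182

After 'present': normaliser = 0.15·0.3000 + 0.9·0.1000 + 0.25·0.6000; P(author N) ≈ 0.1579, P(author J) ≈ 0.3158, P(author Q) ≈ 0.5263
After 'absent': normaliser = 0.85·0.1579 + 0.1·0.3158 + 0.75·0.5263; P(author N) ≈ 0.2394, P(author J) ≈ 0.0563, P(author Q) ≈ 0.7042
After 'absent': normaliser = 0.85·0.2394 + 0.1·0.0563 + 0.75·0.7042; P(author N) ≈ 0.2760, P(author J) ≈ 0.0076, P(author Q) ≈ 0.7163
After 'present': normaliser = 0.15·0.2760 + 0.9·0.0076 + 0.25·0.7163; P(author N) ≈ 0.1821, P(author J) ≈ 0.0302, P(author Q) ≈ 0.7876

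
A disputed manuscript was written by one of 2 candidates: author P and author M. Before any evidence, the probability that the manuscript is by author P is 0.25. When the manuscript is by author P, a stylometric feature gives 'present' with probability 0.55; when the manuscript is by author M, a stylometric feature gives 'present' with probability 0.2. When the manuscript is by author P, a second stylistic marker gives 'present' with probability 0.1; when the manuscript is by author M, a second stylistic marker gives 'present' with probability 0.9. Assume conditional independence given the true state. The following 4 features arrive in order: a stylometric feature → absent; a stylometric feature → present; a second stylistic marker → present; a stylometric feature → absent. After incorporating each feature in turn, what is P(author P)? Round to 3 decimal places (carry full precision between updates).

After a stylometric feature='absent': P(author P) = 0.45·0.2500 / (0.45·0.2500 + 0.8·0.7500) ≈ 0.1579
After a stylometric feature='present': P(author P) = 0.55·0.1579 / (0.55·0.1579 + 0.2·0.8421) ≈ 0.3402
After a second stylistic marker='present': P(author P) = 0.1·0.3402 / (0.1·0.3402 + 0.9·0.6598) ≈ 0.0542
After a stylometric feature='absent': P(author P) = 0.45·0.0542 / (0.45·0.0542 + 0.8·0.9458) ≈ 0.0312

0.031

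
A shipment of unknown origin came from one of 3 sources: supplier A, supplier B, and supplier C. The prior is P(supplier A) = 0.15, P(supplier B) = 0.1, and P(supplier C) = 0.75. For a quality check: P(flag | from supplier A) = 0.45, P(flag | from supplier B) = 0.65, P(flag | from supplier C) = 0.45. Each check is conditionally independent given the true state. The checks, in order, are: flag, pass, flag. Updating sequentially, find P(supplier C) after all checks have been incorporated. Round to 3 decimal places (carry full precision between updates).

0.726

Apply Bayes' rule sequentially, carrying P(supplier C) forward.
After 'flag': normaliser = 0.45·0.1500 + 0.65·0.1000 + 0.45·0.7500; P(supplier A) ≈ 0.1436, P(supplier B) ≈ 0.1383, P(supplier C) ≈ 0.7181
After 'pass': normaliser = 0.55·0.1436 + 0.35·0.1383 + 0.55·0.7181; P(supplier A) ≈ 0.1512, P(supplier B) ≈ 0.0927, P(supplier C) ≈ 0.7561
After 'flag': normaliser = 0.45·0.1512 + 0.65·0.0927 + 0.45·0.7561; P(supplier A) ≈ 0.1452, P(supplier B) ≈ 0.1286, P(supplier C) ≈ 0.7262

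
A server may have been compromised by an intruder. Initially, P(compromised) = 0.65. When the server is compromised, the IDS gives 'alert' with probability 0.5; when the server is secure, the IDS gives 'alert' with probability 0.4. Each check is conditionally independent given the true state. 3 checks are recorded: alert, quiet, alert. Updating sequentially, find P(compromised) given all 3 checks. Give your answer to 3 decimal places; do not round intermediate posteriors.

After 'alert': P(compromised) = 0.5·0.6500 / (0.5·0.6500 + 0.4·0.3500) ≈ 0.6989
After 'quiet': P(compromised) = 0.5·0.6989 / (0.5·0.6989 + 0.6·0.3011) ≈ 0.6592
After 'alert': P(compromised) = 0.5·0.6592 / (0.5·0.6592 + 0.4·0.3408) ≈ 0.7074

0.707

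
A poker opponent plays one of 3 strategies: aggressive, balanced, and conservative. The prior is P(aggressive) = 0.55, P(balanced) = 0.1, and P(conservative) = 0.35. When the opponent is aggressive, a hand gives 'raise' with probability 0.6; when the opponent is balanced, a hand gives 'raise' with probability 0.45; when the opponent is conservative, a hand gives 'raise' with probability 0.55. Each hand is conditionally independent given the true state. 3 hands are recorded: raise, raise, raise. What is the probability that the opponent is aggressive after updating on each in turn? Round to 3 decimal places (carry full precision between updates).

0.638

After 'raise': normaliser = 0.6·0.5500 + 0.45·0.1000 + 0.55·0.3500; P(aggressive) ≈ 0.5815, P(balanced) ≈ 0.0793, P(conservative) ≈ 0.3392
After 'raise': normaliser = 0.6·0.5815 + 0.45·0.0793 + 0.55·0.3392; P(aggressive) ≈ 0.6109, P(balanced) ≈ 0.0625, P(conservative) ≈ 0.3266
After 'raise': normaliser = 0.6·0.6109 + 0.45·0.0625 + 0.55·0.3266; P(aggressive) ≈ 0.6382, P(balanced) ≈ 0.0490, P(conservative) ≈ 0.3128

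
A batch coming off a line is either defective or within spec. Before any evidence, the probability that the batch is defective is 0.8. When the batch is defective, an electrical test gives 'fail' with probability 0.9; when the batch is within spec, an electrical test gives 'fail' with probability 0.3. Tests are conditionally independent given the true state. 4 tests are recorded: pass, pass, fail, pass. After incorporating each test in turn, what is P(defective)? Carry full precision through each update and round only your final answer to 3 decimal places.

0.034

After 'pass': P(defective) = 0.1·0.8000 / (0.1·0.8000 + 0.7·0.2000) ≈ 0.3636
After 'pass': P(defective) = 0.1·0.3636 / (0.1·0.3636 + 0.7·0.6364) ≈ 0.0755
After 'fail': P(defective) = 0.9·0.0755 / (0.9·0.0755 + 0.3·0.9245) ≈ 0.1967
After 'pass': P(defective) = 0.1·0.1967 / (0.1·0.1967 + 0.7·0.8033) ≈ 0.0338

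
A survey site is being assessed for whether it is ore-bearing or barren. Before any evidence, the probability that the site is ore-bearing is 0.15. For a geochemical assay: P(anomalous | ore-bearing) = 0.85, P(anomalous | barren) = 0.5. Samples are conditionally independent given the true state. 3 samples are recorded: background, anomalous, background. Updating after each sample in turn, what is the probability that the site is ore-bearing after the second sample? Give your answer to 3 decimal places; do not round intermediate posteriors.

0.083

After 'background': P(ore) = 0.15·0.1500 / (0.15·0.1500 + 0.5·0.8500) ≈ 0.0503
After 'anomalous': P(ore) = 0.85·0.0503 / (0.85·0.0503 + 0.5·0.9497) ≈ 0.0826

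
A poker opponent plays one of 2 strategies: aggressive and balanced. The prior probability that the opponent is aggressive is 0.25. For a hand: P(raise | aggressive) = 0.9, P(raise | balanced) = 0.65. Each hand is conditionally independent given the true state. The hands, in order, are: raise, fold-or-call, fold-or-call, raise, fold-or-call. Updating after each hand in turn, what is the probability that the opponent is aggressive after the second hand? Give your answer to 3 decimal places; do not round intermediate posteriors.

After 'raise': P(aggressive) = 0.9·0.2500 / (0.9·0.2500 + 0.65·0.7500) ≈ 0.3158
After 'fold-or-call': P(aggressive) = 0.1·0.3158 / (0.1·0.3158 + 0.35·0.6842) ≈ 0.1165

0.117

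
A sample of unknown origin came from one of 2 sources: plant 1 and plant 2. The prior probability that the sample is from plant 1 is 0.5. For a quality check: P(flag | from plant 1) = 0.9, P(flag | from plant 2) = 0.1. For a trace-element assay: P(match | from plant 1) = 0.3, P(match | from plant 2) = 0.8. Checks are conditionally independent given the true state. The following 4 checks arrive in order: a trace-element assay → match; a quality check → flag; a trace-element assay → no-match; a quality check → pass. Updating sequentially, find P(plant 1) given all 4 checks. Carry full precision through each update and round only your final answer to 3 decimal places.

0.568

Apply Bayes' rule sequentially, carrying P(plant 1) forward.
After a trace-element assay='match': P(plant 1) = 0.3·0.5000 / (0.3·0.5000 + 0.8·0.5000) ≈ 0.2727
After a quality check='flag': P(plant 1) = 0.9·0.2727 / (0.9·0.2727 + 0.1·0.7273) ≈ 0.7714
After a trace-element assay='no-match': P(plant 1) = 0.7·0.7714 / (0.7·0.7714 + 0.2·0.2286) ≈ 0.9220
After a quality check='pass': P(plant 1) = 0.1·0.9220 / (0.1·0.9220 + 0.9·0.0780) ≈ 0.5676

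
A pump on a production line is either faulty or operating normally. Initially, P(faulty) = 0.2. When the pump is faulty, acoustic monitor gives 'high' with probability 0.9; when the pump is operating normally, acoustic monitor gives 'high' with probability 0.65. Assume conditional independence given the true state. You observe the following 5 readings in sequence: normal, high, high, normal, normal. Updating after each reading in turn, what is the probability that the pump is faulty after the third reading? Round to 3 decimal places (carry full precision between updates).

0.120

Each posterior becomes the prior for the next update.
After 'normal': P(faulty) = 0.1·0.2000 / (0.1·0.2000 + 0.35·0.8000) ≈ 0.0667
After 'high': P(faulty) = 0.9·0.0667 / (0.9·0.0667 + 0.65·0.9333) ≈ 0.0900
After 'high': P(faulty) = 0.9·0.0900 / (0.9·0.0900 + 0.65·0.9100) ≈ 0.1204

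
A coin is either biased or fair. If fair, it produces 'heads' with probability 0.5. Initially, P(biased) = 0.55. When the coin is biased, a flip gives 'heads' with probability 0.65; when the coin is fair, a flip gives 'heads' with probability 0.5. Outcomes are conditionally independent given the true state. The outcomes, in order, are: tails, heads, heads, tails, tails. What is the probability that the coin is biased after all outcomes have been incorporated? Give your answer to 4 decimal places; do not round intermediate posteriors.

0.4147

After 'tails': P(biased) = 0.35·0.5500 / (0.35·0.5500 + 0.5·0.4500) ≈ 0.4611
After 'heads': P(biased) = 0.65·0.4611 / (0.65·0.4611 + 0.5·0.5389) ≈ 0.5266
After 'heads': P(biased) = 0.65·0.5266 / (0.65·0.5266 + 0.5·0.4734) ≈ 0.5912
After 'tails': P(biased) = 0.35·0.5912 / (0.35·0.5912 + 0.5·0.4088) ≈ 0.5030
After 'tails': P(biased) = 0.35·0.5030 / (0.35·0.5030 + 0.5·0.4970) ≈ 0.4147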